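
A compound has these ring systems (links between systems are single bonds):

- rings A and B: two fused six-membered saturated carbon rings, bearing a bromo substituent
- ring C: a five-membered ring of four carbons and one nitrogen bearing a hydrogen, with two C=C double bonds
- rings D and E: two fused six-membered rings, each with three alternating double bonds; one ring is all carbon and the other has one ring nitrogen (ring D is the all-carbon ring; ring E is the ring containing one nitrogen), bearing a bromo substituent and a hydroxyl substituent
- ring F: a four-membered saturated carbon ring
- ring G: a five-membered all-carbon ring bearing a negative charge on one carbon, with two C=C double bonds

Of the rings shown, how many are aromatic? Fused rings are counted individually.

4

Ring A has only sp³ atoms, so it is not fully conjugated — not aromatic (cyclohexane ring).
Ring B has only sp³ atoms, so it is not fully conjugated — not aromatic (cyclohexane ring).
Ring C is fully conjugated (every ring atom contributes a p orbital); 2 ring double bonds (4 π electrons) plus a heteroatom lone pair (2) give 6 π electrons. Since 6 = 4n+2 (n=1), ring C is aromatic (pyrrole).
Rings D and E form a fused bicyclic system (with one nitrogen) with 10 sp² atoms and 10 π electrons from ring double bonds. 10 = 4(2)+2, so the system is aromatic and both rings count as aromatic (quinoline).
Ring F has only sp³ atoms, so it is not fully conjugated — not aromatic (cyclobutane).
Ring G has a continuous p-orbital overlap around the ring; 2 ring double bonds (4 π electrons) plus the carbanion lone pair (2) give 6 π electrons. That satisfies 4n+2 with n=1, so ring G is aromatic (cyclopentadienyl anion).
Aromatic: C, D, E, G. Total: 4.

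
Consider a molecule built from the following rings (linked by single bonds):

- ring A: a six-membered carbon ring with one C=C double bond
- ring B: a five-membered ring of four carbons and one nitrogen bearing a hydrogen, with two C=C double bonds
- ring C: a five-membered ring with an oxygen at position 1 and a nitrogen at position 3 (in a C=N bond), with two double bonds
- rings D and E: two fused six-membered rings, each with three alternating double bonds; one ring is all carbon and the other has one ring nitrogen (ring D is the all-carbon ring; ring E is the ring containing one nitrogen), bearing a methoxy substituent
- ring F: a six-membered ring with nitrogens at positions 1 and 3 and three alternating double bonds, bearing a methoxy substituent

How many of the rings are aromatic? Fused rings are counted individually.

Ring A has four sp³ carbons, so it is not fully conjugated — not aromatic (cyclohexene).
Ring B has a continuous p-orbital overlap around the ring; 2 ring double bonds (4 π electrons) plus a heteroatom lone pair (2) give 6 π electrons. That satisfies 4n+2 with n=1, so ring B is aromatic (pyrrole).
Ring C is planar and fully conjugated; 2 ring double bonds (4 π electrons) plus a heteroatom lone pair (2) give 6 π electrons. Since 6 = 4n+2 (n=1), ring C is aromatic (oxazole).
Rings D and E form a fused bicyclic system (with one nitrogen) with 10 sp² atoms and 10 π electrons from ring double bonds. 10 = 4(2)+2, so the system is aromatic and both rings count as aromatic (quinoline).
Ring F is fully conjugated (every ring atom contributes a p orbital); 3 ring double bonds give 6 π electrons. That satisfies 4n+2 with n=1, so ring F is aromatic (pyrimidine).
Aromatic: B, C, D, E, F. Total: 5.

5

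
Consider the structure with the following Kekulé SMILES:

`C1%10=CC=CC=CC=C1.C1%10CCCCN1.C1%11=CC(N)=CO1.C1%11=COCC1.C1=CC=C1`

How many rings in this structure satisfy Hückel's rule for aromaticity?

1

The SMILES encodes an eight-membered carbon ring with four alternating C=C double bonds; a six-membered saturated ring of five carbons and one N–H nitrogen; a five-membered ring of four carbons and one oxygen, with two C=C double bonds; a five-membered ring of four carbons and one oxygen, with one C=C double bond and two sp³ carbons; a four-membered carbon ring with two alternating C=C double bonds.
The 8-membered ring has only sp² ring atoms; a planar conformation would have a fully conjugated π system of 8 electrons. But 8 = 4(2), which is 4n not 4n+2, so it is not aromatic (cyclooctatetraene) — cyclooctatetraene distorts into a non-planar tub to avoid antiaromaticity.
The 6-membered ring with one N–H has only sp³ atoms, so it is not fully conjugated — not aromatic (piperidine).
The 5-membered ring with one oxygen is planar and fully conjugated; 2 ring double bonds (4 π electrons) plus a heteroatom lone pair (2) give 6 π electrons. 6 = 4(1)+2, so it is aromatic (furan).
The second 5-membered ring with one oxygen has two sp³ carbons, so it is not fully conjugated — not aromatic (2,3-dihydrofuran).
The 4-membered ring has only sp² ring atoms; a planar conformation would have a fully conjugated π system of 4 electrons. But 4 = 4(1), which is 4n not 4n+2, so it is not aromatic (cyclobutadiene) — cyclobutadiene is antiaromatic and distorts to a rectangle.
1 of the 5 rings is aromatic. Total: 1.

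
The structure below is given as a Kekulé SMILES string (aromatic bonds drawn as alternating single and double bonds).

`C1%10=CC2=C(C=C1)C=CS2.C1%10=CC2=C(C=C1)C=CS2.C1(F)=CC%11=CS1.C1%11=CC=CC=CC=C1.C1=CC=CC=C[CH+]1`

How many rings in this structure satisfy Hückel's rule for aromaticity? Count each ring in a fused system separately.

The SMILES encodes a six-membered carbon ring with three alternating C=C double bonds, fused to a five-membered ring containing one sulfur and two C=C double bonds; a six-membered carbon ring with three alternating C=C double bonds, fused to a five-membered ring containing one sulfur and two C=C double bonds; a five-membered ring of four carbons and one sulfur, with two C=C double bonds; an eight-membered carbon ring with four alternating C=C double bonds; a seven-membered all-carbon ring bearing a positive charge on one carbon, with three C=C double bonds.
The fused 6/5-membered bicyclic (with one sulfur) is a single π system with 9 sp² atoms and 10 π electrons from ring double bonds plus a heteroatom lone pair. 10 = 4(2)+2, so the system is aromatic and both rings count as aromatic (benzothiophene).
The fused 6/5-membered bicyclic (with one sulfur) is a single π system with 9 sp² atoms and 10 π electrons from ring double bonds plus a heteroatom lone pair. 10 = 4(2)+2, so the system is aromatic and both rings count as aromatic (benzothiophene).
The 5-membered ring with one sulfur has a continuous p-orbital overlap around the ring; 2 ring double bonds (4 π electrons) plus a heteroatom lone pair (2) give 6 π electrons. Since 6 = 4n+2 (n=1), it is aromatic (thiophene).
The 8-membered ring has only sp² ring atoms; a planar conformation would have a fully conjugated π system of 8 electrons. But 8 = 4(2), which is 4n not 4n+2, so it is not aromatic (cyclooctatetraene) — cyclooctatetraene distorts into a non-planar tub to avoid antiaromaticity.
The 7-membered ring has a continuous p-orbital overlap around the ring; 3 ring double bonds (6 π electrons) plus the carbocation's empty p orbital (0, but keeps the ring conjugated) give 6 π electrons. 6 = 4(1)+2, so it is aromatic (tropylium cation).
6 of the 7 rings are aromatic. Total: 6.

6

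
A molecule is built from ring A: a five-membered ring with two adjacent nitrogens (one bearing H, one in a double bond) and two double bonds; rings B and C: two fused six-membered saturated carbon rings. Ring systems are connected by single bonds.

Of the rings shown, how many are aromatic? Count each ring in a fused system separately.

1

Ring A is planar and fully conjugated; 2 ring double bonds (4 π electrons) plus a heteroatom lone pair (2) give 6 π electrons. 6 = 4(1)+2, so ring A is aromatic (pyrazole).
Ring B has only sp³ atoms, so it is not fully conjugated — not aromatic (cyclohexane ring).
Ring C has only sp³ atoms, so it is not fully conjugated — not aromatic (cyclohexane ring).
Aromatic: A. Total: 1.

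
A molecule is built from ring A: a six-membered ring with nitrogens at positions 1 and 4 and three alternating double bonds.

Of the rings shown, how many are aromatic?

Ring A has a continuous p-orbital overlap around the ring; 3 ring double bonds give 6 π electrons. That satisfies 4n+2 with n=1, so ring A is aromatic (pyrazine).

1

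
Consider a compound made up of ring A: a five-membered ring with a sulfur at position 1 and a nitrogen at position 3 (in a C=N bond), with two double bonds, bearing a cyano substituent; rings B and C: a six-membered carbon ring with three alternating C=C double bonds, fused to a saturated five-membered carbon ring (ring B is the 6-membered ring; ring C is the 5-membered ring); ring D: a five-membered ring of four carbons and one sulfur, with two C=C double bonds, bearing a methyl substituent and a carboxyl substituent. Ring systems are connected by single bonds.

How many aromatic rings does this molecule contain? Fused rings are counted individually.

Ring A is fully conjugated (every ring atom contributes a p orbital); 2 ring double bonds (4 π electrons) plus a heteroatom lone pair (2) give 6 π electrons. Since 6 = 4n+2 (n=1), ring A is aromatic (thiazole).
Ring B is planar and fully conjugated; 3 ring double bonds give 6 π electrons. Since 6 = 4n+2 (n=1), ring B is aromatic (benzene ring).
Ring C has three sp³ carbons, so it is not fully conjugated — not aromatic (cyclopentane ring).
Ring D is fully conjugated (every ring atom contributes a p orbital); 2 ring double bonds (4 π electrons) plus a heteroatom lone pair (2) give 6 π electrons. That satisfies 4n+2 with n=1, so ring D is aromatic (thiophene).
Aromatic: A, B, D. Total: 3.

3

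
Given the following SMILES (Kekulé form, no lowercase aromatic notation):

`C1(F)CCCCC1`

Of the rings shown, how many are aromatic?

0

The SMILES encodes a six-membered saturated carbon ring.
The 6-membered ring has only sp³ atoms, so it is not fully conjugated — not aromatic (cyclohexane).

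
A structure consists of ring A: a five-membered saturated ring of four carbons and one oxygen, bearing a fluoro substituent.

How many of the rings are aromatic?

0

Ring A has only sp³ atoms, so it is not fully conjugated — not aromatic (tetrahydrofuran).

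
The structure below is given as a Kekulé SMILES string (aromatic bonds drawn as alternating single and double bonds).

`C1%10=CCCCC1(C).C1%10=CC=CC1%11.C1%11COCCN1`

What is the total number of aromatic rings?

0

The SMILES encodes a six-membered carbon ring with one C=C double bond; a five-membered carbon ring with two conjugated C=C double bonds and one sp³ carbon; a six-membered saturated ring with an oxygen and an N–H nitrogen at positions 1 and 4.
The 6-membered ring has four sp³ carbons, so it is not fully conjugated — not aromatic (cyclohexene).
The 5-membered ring has one sp³ carbon, so it is not fully conjugated — not aromatic (cyclopentadiene).
The 6-membered ring with one oxygen and one N–H (1,4) has only sp³ atoms, so it is not fully conjugated — not aromatic (morpholine).
None of the rings are aromatic. Total: 0.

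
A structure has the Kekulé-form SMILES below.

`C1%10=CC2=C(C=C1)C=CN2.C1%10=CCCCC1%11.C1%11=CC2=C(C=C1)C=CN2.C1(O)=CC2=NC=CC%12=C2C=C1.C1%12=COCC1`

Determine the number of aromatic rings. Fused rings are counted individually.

6

The SMILES encodes a six-membered carbon ring with three alternating C=C double bonds, fused to a five-membered ring containing one N–H nitrogen and two C=C double bonds; a six-membered carbon ring with one C=C double bond; a six-membered carbon ring with three alternating C=C double bonds, fused to a five-membered ring containing one N–H nitrogen and two C=C double bonds; two fused six-membered rings, each with three alternating double bonds; one ring is all carbon and the other has one ring nitrogen; a five-membered ring of four carbons and one oxygen, with one C=C double bond and two sp³ carbons.
The fused 6/5-membered bicyclic (with one N–H) is a single π system with 9 sp² atoms and 10 π electrons from ring double bonds plus a heteroatom lone pair. 10 = 4(2)+2, so the system is aromatic and both rings count as aromatic (indole).
The 6-membered ring has four sp³ carbons, so it is not fully conjugated — not aromatic (cyclohexene).
The fused 6/5-membered bicyclic (with one N–H) is a single π system with 9 sp² atoms and 10 π electrons from ring double bonds plus a heteroatom lone pair. 10 = 4(2)+2, so the system is aromatic and both rings count as aromatic (indole).
The fused 6/6-membered bicyclic (with one nitrogen) is a single π system with 10 sp² atoms and 10 π electrons from ring double bonds. 10 = 4(2)+2, so the system is aromatic and both rings count as aromatic (quinoline).
The 5-membered ring with one oxygen has two sp³ carbons, so it is not fully conjugated — not aromatic (2,3-dihydrofuran).
6 of the 8 rings are aromatic. Total: 6.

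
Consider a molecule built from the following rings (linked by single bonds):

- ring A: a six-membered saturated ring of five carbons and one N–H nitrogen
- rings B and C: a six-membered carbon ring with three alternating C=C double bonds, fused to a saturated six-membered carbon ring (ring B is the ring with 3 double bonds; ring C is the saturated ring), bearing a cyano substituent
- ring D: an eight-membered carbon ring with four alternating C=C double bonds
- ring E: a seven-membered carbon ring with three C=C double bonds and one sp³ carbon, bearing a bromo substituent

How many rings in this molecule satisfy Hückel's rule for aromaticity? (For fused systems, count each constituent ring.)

1

Ring A has only sp³ atoms, so it is not fully conjugated — not aromatic (piperidine).
Ring B is fully conjugated (every ring atom contributes a p orbital); 3 ring double bonds give 6 π electrons. That satisfies 4n+2 with n=1, so ring B is aromatic (benzene ring).
Ring C has four sp³ carbons, so it is not fully conjugated — not aromatic (cyclohexane ring).
Ring D has only sp² ring atoms; a planar conformation would have a fully conjugated π system of 8 electrons. But 8 = 4(2), which is 4n not 4n+2, so ring D is not aromatic (cyclooctatetraene) — cyclooctatetraene distorts into a non-planar tub to avoid antiaromaticity.
Ring E has one sp³ carbon, so it is not fully conjugated — not aromatic (cycloheptatriene).
Aromatic: B. Total: 1.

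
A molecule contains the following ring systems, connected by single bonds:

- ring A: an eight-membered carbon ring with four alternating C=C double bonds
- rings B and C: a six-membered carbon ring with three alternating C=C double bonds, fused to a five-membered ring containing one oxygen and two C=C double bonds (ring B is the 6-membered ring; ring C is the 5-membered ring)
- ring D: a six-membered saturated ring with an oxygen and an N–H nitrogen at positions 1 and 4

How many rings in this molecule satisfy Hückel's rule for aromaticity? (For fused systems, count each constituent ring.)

Ring A has only sp² ring atoms; a planar conformation would have a fully conjugated π system of 8 electrons. But 8 = 4(2), which is 4n not 4n+2, so ring A is not aromatic (cyclooctatetraene) — cyclooctatetraene distorts into a non-planar tub to avoid antiaromaticity.
Rings B and C form a fused bicyclic system (with one oxygen) with 9 sp² atoms and 10 π electrons from ring double bonds plus a heteroatom lone pair. 10 = 4(2)+2, so the system is aromatic and both rings count as aromatic (benzofuran).
Ring D has only sp³ atoms, so it is not fully conjugated — not aromatic (morpholine).
Aromatic: B, C. Total: 2.

2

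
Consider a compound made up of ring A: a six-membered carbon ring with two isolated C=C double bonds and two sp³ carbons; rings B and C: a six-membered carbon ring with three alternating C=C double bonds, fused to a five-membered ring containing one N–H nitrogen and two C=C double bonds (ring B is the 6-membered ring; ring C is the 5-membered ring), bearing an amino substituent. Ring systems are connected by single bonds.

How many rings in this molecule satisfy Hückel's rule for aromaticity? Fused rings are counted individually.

Ring A has two sp³ carbons, so it is not fully conjugated — not aromatic (1,4-cyclohexadiene).
Rings B and C form a fused bicyclic system (with one N–H) with 9 sp² atoms and 10 π electrons from ring double bonds plus a heteroatom lone pair. 10 = 4(2)+2, so the system is aromatic and both rings count as aromatic (indole).
Aromatic: B, C. Total: 2.

2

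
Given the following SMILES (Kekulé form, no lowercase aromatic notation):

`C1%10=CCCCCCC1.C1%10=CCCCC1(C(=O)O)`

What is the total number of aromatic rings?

0

The SMILES encodes an eight-membered carbon ring with one C=C double bond; a six-membered carbon ring with one C=C double bond.
The 8-membered ring has six sp³ carbons, so it is not fully conjugated — not aromatic (cyclooctene).
The 6-membered ring has four sp³ carbons, so it is not fully conjugated — not aromatic (cyclohexene).
None of the rings are aromatic. Total: 0.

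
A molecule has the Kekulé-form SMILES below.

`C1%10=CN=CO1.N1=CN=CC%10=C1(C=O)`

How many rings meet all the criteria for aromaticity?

The SMILES encodes a five-membered ring with an oxygen at position 1 and a nitrogen at position 3 (in a C=N bond), with two double bonds; a six-membered ring with nitrogens at positions 1 and 3 and three alternating double bonds.
The 5-membered ring with one oxygen and one =N– is fully conjugated (every ring atom contributes a p orbital); 2 ring double bonds (4 π electrons) plus a heteroatom lone pair (2) give 6 π electrons. Since 6 = 4n+2 (n=1), it is aromatic (oxazole).
The 6-membered ring with two nitrogens (1,3) has a continuous p-orbital overlap around the ring; 3 ring double bonds give 6 π electrons. That satisfies 4n+2 with n=1, so it is aromatic (pyrimidine).
2 of the 2 rings are aromatic. Total: 2.

2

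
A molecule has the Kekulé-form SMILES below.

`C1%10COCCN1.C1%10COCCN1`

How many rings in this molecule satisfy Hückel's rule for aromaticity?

The SMILES encodes a six-membered saturated ring with an oxygen and an N–H nitrogen at positions 1 and 4; a six-membered saturated ring with an oxygen and an N–H nitrogen at positions 1 and 4.
The 6-membered ring with one oxygen and one N–H (1,4) has only sp³ atoms, so it is not fully conjugated — not aromatic (morpholine).
The second 6-membered ring with one oxygen and one N–H (1,4) has only sp³ atoms, so it is not fully conjugated — not aromatic (morpholine).
None of the rings are aromatic. Total: 0.

0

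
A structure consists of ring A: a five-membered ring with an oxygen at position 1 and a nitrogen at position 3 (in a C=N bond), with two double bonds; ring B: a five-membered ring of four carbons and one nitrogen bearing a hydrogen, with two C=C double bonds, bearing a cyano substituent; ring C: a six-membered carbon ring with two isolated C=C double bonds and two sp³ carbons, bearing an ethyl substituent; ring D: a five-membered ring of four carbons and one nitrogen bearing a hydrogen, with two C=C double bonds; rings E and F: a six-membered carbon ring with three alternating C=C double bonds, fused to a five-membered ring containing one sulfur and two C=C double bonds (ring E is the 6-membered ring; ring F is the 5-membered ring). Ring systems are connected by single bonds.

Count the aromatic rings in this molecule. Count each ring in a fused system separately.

Ring A is fully conjugated (every ring atom contributes a p orbital); 2 ring double bonds (4 π electrons) plus a heteroatom lone pair (2) give 6 π electrons. Since 6 = 4n+2 (n=1), ring A is aromatic (oxazole).
Ring B is planar and fully conjugated; 2 ring double bonds (4 π electrons) plus a heteroatom lone pair (2) give 6 π electrons. Since 6 = 4n+2 (n=1), ring B is aromatic (pyrrole).
Ring C has two sp³ carbons, so it is not fully conjugated — not aromatic (1,4-cyclohexadiene).
Ring D has a continuous p-orbital overlap around the ring; 2 ring double bonds (4 π electrons) plus a heteroatom lone pair (2) give 6 π electrons. That satisfies 4n+2 with n=1, so ring D is aromatic (pyrrole).
Rings E and F form a fused bicyclic system (with one sulfur) with 9 sp² atoms and 10 π electrons from ring double bonds plus a heteroatom lone pair. 10 = 4(2)+2, so the system is aromatic and both rings count as aromatic (benzothiophene).
Aromatic: A, B, D, E, F. Total: 5.

5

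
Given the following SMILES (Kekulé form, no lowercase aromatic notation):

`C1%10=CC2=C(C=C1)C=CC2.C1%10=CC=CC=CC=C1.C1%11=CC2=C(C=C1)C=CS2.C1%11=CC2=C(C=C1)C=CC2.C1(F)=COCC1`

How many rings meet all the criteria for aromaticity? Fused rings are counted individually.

4

The SMILES encodes a six-membered carbon ring with three alternating C=C double bonds, fused to a five-membered carbon ring containing one C=C double bond and one sp³ carbon; an eight-membered carbon ring with four alternating C=C double bonds; a six-membered carbon ring with three alternating C=C double bonds, fused to a five-membered ring containing one sulfur and two C=C double bonds; a six-membered carbon ring with three alternating C=C double bonds, fused to a five-membered carbon ring containing one C=C double bond and one sp³ carbon; a five-membered ring of four carbons and one oxygen, with one C=C double bond and two sp³ carbons.
The 6-membered ring is planar and fully conjugated; 3 ring double bonds give 6 π electrons. 6 = 4(1)+2, so it is aromatic (benzene ring).
The 5-membered ring has one sp³ carbon, so it is not fully conjugated — not aromatic (cyclopentene ring).
The 8-membered ring has only sp² ring atoms; a planar conformation would have a fully conjugated π system of 8 electrons. But 8 = 4(2), which is 4n not 4n+2, so it is not aromatic (cyclooctatetraene) — cyclooctatetraene distorts into a non-planar tub to avoid antiaromaticity.
The fused 6/5-membered bicyclic (with one sulfur) is a single π system with 9 sp² atoms and 10 π electrons from ring double bonds plus a heteroatom lone pair. 10 = 4(2)+2, so the system is aromatic and both rings count as aromatic (benzothiophene).
The second 6-membered ring is fully conjugated (every ring atom contributes a p orbital); 3 ring double bonds give 6 π electrons. That satisfies 4n+2 with n=1, so it is aromatic (benzene ring).
The second 5-membered ring has one sp³ carbon, so it is not fully conjugated — not aromatic (cyclopentene ring).
The 5-membered ring with one oxygen has two sp³ carbons, so it is not fully conjugated — not aromatic (2,3-dihydrofuran).
4 of the 8 rings are aromatic. Total: 4.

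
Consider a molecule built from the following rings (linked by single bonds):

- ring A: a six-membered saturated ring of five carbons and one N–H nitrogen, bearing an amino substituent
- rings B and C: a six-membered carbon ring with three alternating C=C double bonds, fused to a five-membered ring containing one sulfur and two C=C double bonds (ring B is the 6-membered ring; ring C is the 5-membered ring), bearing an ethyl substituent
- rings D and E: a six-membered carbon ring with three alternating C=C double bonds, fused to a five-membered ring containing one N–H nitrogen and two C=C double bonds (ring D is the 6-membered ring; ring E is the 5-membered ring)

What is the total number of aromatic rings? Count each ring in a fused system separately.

Ring A has only sp³ atoms, so it is not fully conjugated — not aromatic (piperidine).
Rings B and C form a fused bicyclic system (with one sulfur) with 9 sp² atoms and 10 π electrons from ring double bonds plus a heteroatom lone pair. 10 = 4(2)+2, so the system is aromatic and both rings count as aromatic (benzothiophene).
Rings D and E form a fused bicyclic system (with one N–H) with 9 sp² atoms and 10 π electrons from ring double bonds plus a heteroatom lone pair. 10 = 4(2)+2, so the system is aromatic and both rings count as aromatic (indole).
Aromatic: B, C, D, E. Total: 4.

4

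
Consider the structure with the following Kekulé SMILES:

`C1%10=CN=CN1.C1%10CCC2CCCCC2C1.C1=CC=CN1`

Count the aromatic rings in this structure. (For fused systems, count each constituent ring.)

2

The SMILES encodes a five-membered ring with nitrogens at positions 1 and 3 (one bearing H, one in a C=N bond) and two double bonds; two fused six-membered saturated carbon rings; a five-membered ring of four carbons and one nitrogen bearing a hydrogen, with two C=C double bonds.
The 5-membered ring with two nitrogens (one N–H, one =N–) is fully conjugated (every ring atom contributes a p orbital); 2 ring double bonds (4 π electrons) plus a heteroatom lone pair (2) give 6 π electrons. That satisfies 4n+2 with n=1, so it is aromatic (imidazole).
The 6-membered ring has only sp³ atoms, so it is not fully conjugated — not aromatic (cyclohexane ring).
The second 6-membered ring has only sp³ atoms, so it is not fully conjugated — not aromatic (cyclohexane ring).
The 5-membered ring with one N–H has a continuous p-orbital overlap around the ring; 2 ring double bonds (4 π electrons) plus a heteroatom lone pair (2) give 6 π electrons. 6 = 4(1)+2, so it is aromatic (pyrrole).
2 of the 4 rings are aromatic. Total: 2.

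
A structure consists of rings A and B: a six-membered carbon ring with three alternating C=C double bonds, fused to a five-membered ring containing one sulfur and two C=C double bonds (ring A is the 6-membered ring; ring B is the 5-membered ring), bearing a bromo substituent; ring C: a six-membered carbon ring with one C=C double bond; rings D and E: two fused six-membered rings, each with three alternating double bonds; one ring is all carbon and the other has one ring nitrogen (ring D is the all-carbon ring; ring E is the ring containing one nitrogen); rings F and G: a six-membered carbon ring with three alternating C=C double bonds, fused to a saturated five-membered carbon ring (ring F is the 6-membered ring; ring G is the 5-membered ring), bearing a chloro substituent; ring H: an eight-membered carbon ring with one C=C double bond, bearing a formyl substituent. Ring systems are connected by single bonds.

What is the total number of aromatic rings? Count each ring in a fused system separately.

5

Rings A and B form a fused bicyclic system (with one sulfur) with 9 sp² atoms and 10 π electrons from ring double bonds plus a heteroatom lone pair. 10 = 4(2)+2, so the system is aromatic and both rings count as aromatic (benzothiophene).
Ring C has four sp³ carbons, so it is not fully conjugated — not aromatic (cyclohexene).
Rings D and E form a fused bicyclic system (with one nitrogen) with 10 sp² atoms and 10 π electrons from ring double bonds. 10 = 4(2)+2, so the system is aromatic and both rings count as aromatic (quinoline).
Ring F is planar and fully conjugated; 3 ring double bonds give 6 π electrons. That satisfies 4n+2 with n=1, so ring F is aromatic (benzene ring).
Ring G has three sp³ carbons, so it is not fully conjugated — not aromatic (cyclopentane ring).
Ring H has six sp³ carbons, so it is not fully conjugated — not aromatic (cyclooctene).
Aromatic: A, B, D, E, F. Total: 5.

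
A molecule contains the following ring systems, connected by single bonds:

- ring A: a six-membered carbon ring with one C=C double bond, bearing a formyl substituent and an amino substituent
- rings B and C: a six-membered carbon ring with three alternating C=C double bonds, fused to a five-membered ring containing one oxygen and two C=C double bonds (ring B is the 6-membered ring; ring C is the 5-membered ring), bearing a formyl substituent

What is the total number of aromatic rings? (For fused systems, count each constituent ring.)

2

Ring A has four sp³ carbons, so it is not fully conjugated — not aromatic (cyclohexene).
Rings B and C form a fused bicyclic system (with one oxygen) with 9 sp² atoms and 10 π electrons from ring double bonds plus a heteroatom lone pair. 10 = 4(2)+2, so the system is aromatic and both rings count as aromatic (benzofuran).
Aromatic: B, C. Total: 2.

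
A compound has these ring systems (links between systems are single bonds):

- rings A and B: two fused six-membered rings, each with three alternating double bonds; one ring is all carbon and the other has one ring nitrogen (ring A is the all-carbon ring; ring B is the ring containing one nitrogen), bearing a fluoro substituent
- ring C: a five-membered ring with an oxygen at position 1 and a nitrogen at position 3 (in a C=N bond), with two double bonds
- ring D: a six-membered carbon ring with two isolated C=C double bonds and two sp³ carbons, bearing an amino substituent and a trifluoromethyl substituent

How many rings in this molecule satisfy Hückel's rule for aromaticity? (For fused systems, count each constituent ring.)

Rings A and B form a fused bicyclic system (with one nitrogen) with 10 sp² atoms and 10 π electrons from ring double bonds. 10 = 4(2)+2, so the system is aromatic and both rings count as aromatic (quinoline).
Ring C is fully conjugated (every ring atom contributes a p orbital); 2 ring double bonds (4 π electrons) plus a heteroatom lone pair (2) give 6 π electrons. Since 6 = 4n+2 (n=1), ring C is aromatic (oxazole).
Ring D has two sp³ carbons, so it is not fully conjugated — not aromatic (1,4-cyclohexadiene).
Aromatic: A, B, C. Total: 3.

3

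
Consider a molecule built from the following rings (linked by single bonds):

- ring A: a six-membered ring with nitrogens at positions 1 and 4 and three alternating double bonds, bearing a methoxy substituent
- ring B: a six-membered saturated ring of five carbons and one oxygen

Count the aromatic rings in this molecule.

Ring A is fully conjugated (every ring atom contributes a p orbital); 3 ring double bonds give 6 π electrons. 6 = 4(1)+2, so ring A is aromatic (pyrazine).
Ring B has only sp³ atoms, so it is not fully conjugated — not aromatic (tetrahydropyran).
Aromatic: A. Total: 1.

1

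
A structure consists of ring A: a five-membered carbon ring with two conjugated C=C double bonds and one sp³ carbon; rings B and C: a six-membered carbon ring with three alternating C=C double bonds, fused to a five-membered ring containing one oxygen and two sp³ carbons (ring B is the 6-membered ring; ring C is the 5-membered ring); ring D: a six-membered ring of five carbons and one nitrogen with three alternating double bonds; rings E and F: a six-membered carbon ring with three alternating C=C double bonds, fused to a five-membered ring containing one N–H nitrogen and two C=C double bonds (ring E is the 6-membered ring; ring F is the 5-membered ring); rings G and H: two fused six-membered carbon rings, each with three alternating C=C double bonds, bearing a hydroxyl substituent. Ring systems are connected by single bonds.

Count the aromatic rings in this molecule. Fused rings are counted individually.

6

Ring A has one sp³ carbon, so it is not fully conjugated — not aromatic (cyclopentadiene).
Ring B is fully conjugated (every ring atom contributes a p orbital); 3 ring double bonds give 6 π electrons. Since 6 = 4n+2 (n=1), ring B is aromatic (benzene ring).
Ring C has two sp³ carbons, so it is not fully conjugated — not aromatic (oxolane ring).
Ring D is fully conjugated (every ring atom contributes a p orbital); 3 ring double bonds give 6 π electrons. 6 = 4(1)+2, so ring D is aromatic (pyridine).
Rings E and F form a fused bicyclic system (with one N–H) with 9 sp² atoms and 10 π electrons from ring double bonds plus a heteroatom lone pair. 10 = 4(2)+2, so the system is aromatic and both rings count as aromatic (indole).
Rings G and H form a fused bicyclic system with 10 sp² atoms and 10 π electrons from ring double bonds. 10 = 4(2)+2, so the system is aromatic and both rings count as aromatic (naphthalene).
Aromatic: B, D, E, F, G, H. Total: 6.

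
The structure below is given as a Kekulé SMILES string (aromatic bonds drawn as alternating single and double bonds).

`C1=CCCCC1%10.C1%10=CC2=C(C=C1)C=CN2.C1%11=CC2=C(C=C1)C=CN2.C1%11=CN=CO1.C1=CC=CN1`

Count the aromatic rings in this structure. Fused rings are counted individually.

The SMILES encodes a six-membered carbon ring with one C=C double bond; a six-membered carbon ring with three alternating C=C double bonds, fused to a five-membered ring containing one N–H nitrogen and two C=C double bonds; a six-membered carbon ring with three alternating C=C double bonds, fused to a five-membered ring containing one N–H nitrogen and two C=C double bonds; a five-membered ring with an oxygen at position 1 and a nitrogen at position 3 (in a C=N bond), with two double bonds; a five-membered ring of four carbons and one nitrogen bearing a hydrogen, with two C=C double bonds.
The 6-membered ring has four sp³ carbons, so it is not fully conjugated — not aromatic (cyclohexene).
The fused 6/5-membered bicyclic (with one N–H) is a single π system with 9 sp² atoms and 10 π electrons from ring double bonds plus a heteroatom lone pair. 10 = 4(2)+2, so the system is aromatic and both rings count as aromatic (indole).
The fused 6/5-membered bicyclic (with one N–H) is a single π system with 9 sp² atoms and 10 π electrons from ring double bonds plus a heteroatom lone pair. 10 = 4(2)+2, so the system is aromatic and both rings count as aromatic (indole).
The 5-membered ring with one oxygen and one =N– is fully conjugated (every ring atom contributes a p orbital); 2 ring double bonds (4 π electrons) plus a heteroatom lone pair (2) give 6 π electrons. That satisfies 4n+2 with n=1, so it is aromatic (oxazole).
The 5-membered ring with one N–H is fully conjugated (every ring atom contributes a p orbital); 2 ring double bonds (4 π electrons) plus a heteroatom lone pair (2) give 6 π electrons. Since 6 = 4n+2 (n=1), it is aromatic (pyrrole).
6 of the 7 rings are aromatic. Total: 6.

6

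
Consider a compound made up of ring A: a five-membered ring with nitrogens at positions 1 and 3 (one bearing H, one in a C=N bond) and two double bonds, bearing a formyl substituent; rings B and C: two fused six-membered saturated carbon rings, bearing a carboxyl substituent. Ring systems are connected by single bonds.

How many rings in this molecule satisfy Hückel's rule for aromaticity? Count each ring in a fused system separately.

Ring A is planar and fully conjugated; 2 ring double bonds (4 π electrons) plus a heteroatom lone pair (2) give 6 π electrons. Since 6 = 4n+2 (n=1), ring A is aromatic (imidazole).
Ring B has only sp³ atoms, so it is not fully conjugated — not aromatic (cyclohexane ring).
Ring C has only sp³ atoms, so it is not fully conjugated — not aromatic (cyclohexane ring).
Aromatic: A. Total: 1.

1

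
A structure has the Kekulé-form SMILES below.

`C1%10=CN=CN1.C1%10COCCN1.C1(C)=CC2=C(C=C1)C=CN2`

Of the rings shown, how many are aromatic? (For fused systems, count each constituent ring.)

The SMILES encodes a five-membered ring with nitrogens at positions 1 and 3 (one bearing H, one in a C=N bond) and two double bonds; a six-membered saturated ring with an oxygen and an N–H nitrogen at positions 1 and 4; a six-membered carbon ring with three alternating C=C double bonds, fused to a five-membered ring containing one N–H nitrogen and two C=C double bonds.
The 5-membered ring with two nitrogens (one N–H, one =N–) has a continuous p-orbital overlap around the ring; 2 ring double bonds (4 π electrons) plus a heteroatom lone pair (2) give 6 π electrons. 6 = 4(1)+2, so it is aromatic (imidazole).
The 6-membered ring with one oxygen and one N–H (1,4) has only sp³ atoms, so it is not fully conjugated — not aromatic (morpholine).
The fused 6/5-membered bicyclic (with one N–H) is a single π system with 9 sp² atoms and 10 π electrons from ring double bonds plus a heteroatom lone pair. 10 = 4(2)+2, so the system is aromatic and both rings count as aromatic (indole).
3 of the 4 rings are aromatic. Total: 3.

3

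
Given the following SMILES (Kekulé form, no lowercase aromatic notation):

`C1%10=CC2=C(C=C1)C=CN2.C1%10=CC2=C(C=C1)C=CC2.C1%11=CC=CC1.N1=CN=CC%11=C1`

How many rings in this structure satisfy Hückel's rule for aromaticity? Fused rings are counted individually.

4

The SMILES encodes a six-membered carbon ring with three alternating C=C double bonds, fused to a five-membered ring containing one N–H nitrogen and two C=C double bonds; a six-membered carbon ring with three alternating C=C double bonds, fused to a five-membered carbon ring containing one C=C double bond and one sp³ carbon; a five-membered carbon ring with two conjugated C=C double bonds and one sp³ carbon; a six-membered ring with nitrogens at positions 1 and 3 and three alternating double bonds.
The fused 6/5-membered bicyclic (with one N–H) is a single π system with 9 sp² atoms and 10 π electrons from ring double bonds plus a heteroatom lone pair. 10 = 4(2)+2, so the system is aromatic and both rings count as aromatic (indole).
The 6-membered ring has a continuous p-orbital overlap around the ring; 3 ring double bonds give 6 π electrons. That satisfies 4n+2 with n=1, so it is aromatic (benzene ring).
The 5-membered ring has one sp³ carbon, so it is not fully conjugated — not aromatic (cyclopentene ring).
The second 5-membered ring has one sp³ carbon, so it is not fully conjugated — not aromatic (cyclopentadiene).
The 6-membered ring with two nitrogens (1,3) is fully conjugated (every ring atom contributes a p orbital); 3 ring double bonds give 6 π electrons. That satisfies 4n+2 with n=1, so it is aromatic (pyrimidine).
4 of the 6 rings are aromatic. Total: 4.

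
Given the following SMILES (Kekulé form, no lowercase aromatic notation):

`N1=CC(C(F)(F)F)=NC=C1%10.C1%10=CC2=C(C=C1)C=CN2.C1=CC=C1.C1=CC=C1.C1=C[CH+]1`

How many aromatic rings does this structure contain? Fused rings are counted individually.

The SMILES encodes a six-membered ring with nitrogens at positions 1 and 4 and three alternating double bonds; a six-membered carbon ring with three alternating C=C double bonds, fused to a five-membered ring containing one N–H nitrogen and two C=C double bonds; a four-membered carbon ring with two alternating C=C double bonds; a four-membered carbon ring with two alternating C=C double bonds; a three-membered all-carbon ring bearing a positive charge on one carbon, with one C=C double bond.
The 6-membered ring with two nitrogens (1,4) is fully conjugated (every ring atom contributes a p orbital); 3 ring double bonds give 6 π electrons. 6 = 4(1)+2, so it is aromatic (pyrazine).
The fused 6/5-membered bicyclic (with one N–H) is a single π system with 9 sp² atoms and 10 π electrons from ring double bonds plus a heteroatom lone pair. 10 = 4(2)+2, so the system is aromatic and both rings count as aromatic (indole).
The 4-membered ring has only sp² ring atoms; a planar conformation would have a fully conjugated π system of 4 electrons. But 4 = 4(1), which is 4n not 4n+2, so it is not aromatic (cyclobutadiene) — cyclobutadiene is antiaromatic and distorts to a rectangle.
The second 4-membered ring has only sp² ring atoms; a planar conformation would have a fully conjugated π system of 4 electrons. But 4 = 4(1), which is 4n not 4n+2, so it is not aromatic (cyclobutadiene) — cyclobutadiene is antiaromatic and distorts to a rectangle.
The 3-membered ring is fully conjugated (every ring atom contributes a p orbital); 1 ring double bond (2 π electrons) plus the carbocation's empty p orbital (0, but keeps the ring conjugated) give 2 π electrons. Since 2 = 4n+2 (n=0), it is aromatic (cyclopropenyl cation).
4 of the 6 rings are aromatic. Total: 4.

4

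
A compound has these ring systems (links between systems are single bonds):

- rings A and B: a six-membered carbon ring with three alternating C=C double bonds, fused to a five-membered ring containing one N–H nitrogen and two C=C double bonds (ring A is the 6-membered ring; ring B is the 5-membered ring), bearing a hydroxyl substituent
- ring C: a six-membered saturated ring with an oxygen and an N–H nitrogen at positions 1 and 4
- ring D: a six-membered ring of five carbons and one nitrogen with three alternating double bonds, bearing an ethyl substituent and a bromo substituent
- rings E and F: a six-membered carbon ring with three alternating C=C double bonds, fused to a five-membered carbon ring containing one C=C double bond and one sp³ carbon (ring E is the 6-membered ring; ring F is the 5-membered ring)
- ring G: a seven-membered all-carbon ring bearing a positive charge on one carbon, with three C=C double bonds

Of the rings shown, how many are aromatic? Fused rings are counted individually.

5

Rings A and B form a fused bicyclic system (with one N–H) with 9 sp² atoms and 10 π electrons from ring double bonds plus a heteroatom lone pair. 10 = 4(2)+2, so the system is aromatic and both rings count as aromatic (indole).
Ring C has only sp³ atoms, so it is not fully conjugated — not aromatic (morpholine).
Ring D is planar and fully conjugated; 3 ring double bonds give 6 π electrons. That satisfies 4n+2 with n=1, so ring D is aromatic (pyridine).
Ring E has a continuous p-orbital overlap around the ring; 3 ring double bonds give 6 π electrons. 6 = 4(1)+2, so ring E is aromatic (benzene ring).
Ring F has one sp³ carbon, so it is not fully conjugated — not aromatic (cyclopentene ring).
Ring G is fully conjugated (every ring atom contributes a p orbital); 3 ring double bonds (6 π electrons) plus the carbocation's empty p orbital (0, but keeps the ring conjugated) give 6 π electrons. Since 6 = 4n+2 (n=1), ring G is aromatic (tropylium cation).
Aromatic: A, B, D, E, G. Total: 5.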